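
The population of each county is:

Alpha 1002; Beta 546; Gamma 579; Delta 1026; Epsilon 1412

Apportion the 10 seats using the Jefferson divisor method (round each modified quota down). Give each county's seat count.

Alpha 2, Beta 1, Gamma 1, Delta 2, Epsilon 4

Standard divisor 4565/10 ≈ 456.5; standard quotas: Alpha 2.195, Beta 1.196, Gamma 1.268, Delta 2.248, Epsilon 3.093.
Rounding down gives 2, 1, 1, 2, 3 = 9 seats, so the divisor must be adjusted.
With modified divisor 350: modified quotas Alpha 2.863, Beta 1.560, Gamma 1.654, Delta 2.931, Epsilon 4.034.
Rounding down: Alpha 2, Beta 1, Gamma 1, Delta 2, Epsilon 4 (total 10).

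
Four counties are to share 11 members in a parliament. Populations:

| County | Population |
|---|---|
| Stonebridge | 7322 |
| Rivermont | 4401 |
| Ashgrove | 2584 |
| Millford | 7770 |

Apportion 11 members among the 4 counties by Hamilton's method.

Standard divisor: 22077 ÷ 11 = 2007.
Standard quotas: Stonebridge 3.6482, Rivermont 2.1928, Ashgrove 1.2875, Millford 3.8714.
Lower quotas: Stonebridge 3, Rivermont 2, Ashgrove 1, Millford 3 (sum 9, leaving 2 seats).
Remainders in descending order: Millford 0.8714, Stonebridge 0.6482, Ashgrove 0.2875, Rivermont 0.1928.
The surplus seats go to Millford, Stonebridge.

Stonebridge=4; Rivermont=2; Ashgrove=1; Millford=4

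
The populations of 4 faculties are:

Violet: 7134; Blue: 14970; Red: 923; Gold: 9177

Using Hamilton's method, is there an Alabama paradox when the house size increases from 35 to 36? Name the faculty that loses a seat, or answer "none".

At 35 seats: Violet 8, Blue 16, Red 1, Gold 10.
At 36 seats: Violet 8, Blue 17, Red 1, Gold 10.
No faculty's allocation decreased.

none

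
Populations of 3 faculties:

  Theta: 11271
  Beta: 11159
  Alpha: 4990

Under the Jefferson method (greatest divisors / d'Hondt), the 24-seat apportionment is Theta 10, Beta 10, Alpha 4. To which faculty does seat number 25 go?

Priority for the next seat is population ÷ (current seats + 1).
Priorities: Theta 1024.636, Beta 1014.455, Alpha 998.000.
Highest priority: Theta.

Theta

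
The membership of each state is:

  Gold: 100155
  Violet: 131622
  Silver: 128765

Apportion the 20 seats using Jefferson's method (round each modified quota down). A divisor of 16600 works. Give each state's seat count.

Gold=6, Violet=7, Silver=7

With modified divisor 16600: modified quotas Gold 6.033, Violet 7.929, Silver 7.757.
Rounding down: Gold 6, Violet 7, Silver 7 (total 20).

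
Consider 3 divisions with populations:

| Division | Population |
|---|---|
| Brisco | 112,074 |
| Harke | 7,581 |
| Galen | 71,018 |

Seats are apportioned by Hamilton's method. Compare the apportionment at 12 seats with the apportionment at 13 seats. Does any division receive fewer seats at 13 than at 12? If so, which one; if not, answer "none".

At 12 seats: Brisco 7, Harke 1, Galen 4.
At 13 seats: Brisco 8, Harke 0, Galen 5.
Harke drops from 1 to 0.

Harke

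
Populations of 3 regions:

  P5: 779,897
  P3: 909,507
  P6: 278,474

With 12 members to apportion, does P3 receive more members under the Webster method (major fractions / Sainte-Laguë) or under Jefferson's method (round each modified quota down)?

Webster: P5 5, P3 5, P6 2.
Jefferson: P5 5, P3 6, P6 1.
P3 gets 5 under Webster and 6 under Jefferson.

Jefferson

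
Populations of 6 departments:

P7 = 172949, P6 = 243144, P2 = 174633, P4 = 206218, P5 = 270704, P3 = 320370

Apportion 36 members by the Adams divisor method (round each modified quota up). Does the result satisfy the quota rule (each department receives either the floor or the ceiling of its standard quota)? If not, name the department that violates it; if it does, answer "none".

Standard quotas: P7 4.486, P6 6.306, P2 4.529, P4 5.349, P5 7.021, P3 8.309.
Adams allocation: P7 5, P6 6, P2 5, P4 5, P5 7, P3 8.
Every allocation lies between the lower and upper quota.

none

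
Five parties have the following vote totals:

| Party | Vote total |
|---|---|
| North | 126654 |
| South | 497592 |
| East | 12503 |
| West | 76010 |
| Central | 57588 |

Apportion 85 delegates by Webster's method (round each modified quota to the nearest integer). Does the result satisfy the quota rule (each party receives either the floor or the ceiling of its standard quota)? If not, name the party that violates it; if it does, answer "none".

South

Standard quotas: North 13.975, South 54.904, East 1.380, West 8.387, Central 6.354.
Webster allocation: North 14, South 56, East 1, West 8, Central 6.
South has quota 54.904 (lower 54, upper 55) but receives 56 — outside the quota interval.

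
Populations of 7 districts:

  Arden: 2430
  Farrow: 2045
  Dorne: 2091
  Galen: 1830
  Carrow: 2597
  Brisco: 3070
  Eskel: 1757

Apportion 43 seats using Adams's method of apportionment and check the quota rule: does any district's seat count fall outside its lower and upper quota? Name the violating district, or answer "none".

Standard quotas: Arden 6.605, Farrow 5.558, Dorne 5.684, Galen 4.974, Carrow 7.059, Brisco 8.345, Eskel 4.776.
Adams allocation: Arden 6, Farrow 6, Dorne 6, Galen 5, Carrow 7, Brisco 8, Eskel 5.
Every allocation lies between the lower and upper quota.

none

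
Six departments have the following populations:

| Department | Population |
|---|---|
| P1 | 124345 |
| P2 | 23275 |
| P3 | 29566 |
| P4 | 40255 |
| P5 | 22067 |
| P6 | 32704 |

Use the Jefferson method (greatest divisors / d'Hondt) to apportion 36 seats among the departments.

P1=17, P2=3, P3=4, P4=5, P5=3, P6=4

Standard divisor 272212/36 ≈ 7561.444; standard quotas: P1 16.445, P2 3.078, P3 3.910, P4 5.324, P5 2.918, P6 4.325.
Rounding down gives 16, 3, 3, 5, 2, 4 = 33 seats, so the divisor must be adjusted.
With modified divisor 7100: modified quotas P1 17.513, P2 3.278, P3 4.164, P4 5.670, P5 3.108, P6 4.606.
Rounding down: P1 17, P2 3, P3 4, P4 5, P5 3, P6 4 (total 36).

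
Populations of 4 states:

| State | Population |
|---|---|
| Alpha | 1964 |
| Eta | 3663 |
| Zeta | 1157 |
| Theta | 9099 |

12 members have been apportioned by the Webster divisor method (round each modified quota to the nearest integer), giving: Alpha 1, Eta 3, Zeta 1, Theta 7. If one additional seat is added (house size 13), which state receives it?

Priority for the next seat is population ÷ (current seats + 0.5).
Priorities: Alpha 1309.333, Eta 1046.571, Zeta 771.333, Theta 1213.200.
Highest priority: Alpha.

Alpha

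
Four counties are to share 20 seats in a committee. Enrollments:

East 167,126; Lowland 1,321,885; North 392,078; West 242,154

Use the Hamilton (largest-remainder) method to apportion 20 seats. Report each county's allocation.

Total 2123243; standard divisor 2123243/20 ≈ 106162.15.
Standard quotas: East 1.5743, Lowland 12.4516, North 3.6932, West 2.2810.
Lower quotas: East 1, Lowland 12, North 3, West 2 (sum 18, leaving 2 seats).
Remainders in descending order: North 0.6932, East 0.5743, Lowland 0.4516, West 0.2810.
Largest remainders: North, East receive the extra seats.

East: 2; Lowland: 12; North: 4; West: 2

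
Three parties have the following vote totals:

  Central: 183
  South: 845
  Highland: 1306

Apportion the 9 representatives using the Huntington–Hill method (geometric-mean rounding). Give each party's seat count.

Central 1; South 3; Highland 5

With divisor 268: modified quotas Central 0.683, South 3.153, Highland 4.873.
Geometric-mean thresholds: Central (min 1), South √(3·4)=3.464, Highland √(4·5)=4.472.
Each quota rounded against its threshold gives Central 1, South 3, Highland 5 (total 9).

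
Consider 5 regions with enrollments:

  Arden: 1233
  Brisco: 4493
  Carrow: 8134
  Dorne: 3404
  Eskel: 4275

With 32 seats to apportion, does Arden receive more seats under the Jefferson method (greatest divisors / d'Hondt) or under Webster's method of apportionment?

Webster

Jefferson: Arden 1, Brisco 7, Carrow 13, Dorne 5, Eskel 6.
Webster: Arden 2, Brisco 7, Carrow 12, Dorne 5, Eskel 6.
Arden gets 1 under Jefferson and 2 under Webster.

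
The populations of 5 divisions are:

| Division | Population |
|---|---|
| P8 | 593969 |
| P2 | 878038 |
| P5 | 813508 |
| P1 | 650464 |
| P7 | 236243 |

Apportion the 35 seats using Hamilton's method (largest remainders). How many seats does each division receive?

Total 3172222; standard divisor 3172222/35 ≈ 90634.914.
Standard quotas: P8 6.5534, P2 9.6876, P5 8.9757, P1 7.1767, P7 2.6065.
Lower quotas: P8 6, P2 9, P5 8, P1 7, P7 2 (sum 32, leaving 3 seats).
Remainders in descending order: P5 0.9757, P2 0.6876, P7 0.6065, P8 0.5534, P1 0.1767.
The surplus seats go to P5, P2, P7.

P8: 6, P2: 10, P5: 9, P1: 7, P7: 3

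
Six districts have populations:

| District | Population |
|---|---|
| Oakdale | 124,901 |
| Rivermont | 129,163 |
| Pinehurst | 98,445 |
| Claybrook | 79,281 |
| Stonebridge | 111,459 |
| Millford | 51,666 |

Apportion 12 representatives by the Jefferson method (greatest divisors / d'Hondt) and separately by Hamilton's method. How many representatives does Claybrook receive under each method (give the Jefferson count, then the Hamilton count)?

1 and 2

Jefferson: Oakdale 3, Rivermont 3, Pinehurst 2, Claybrook 1, Stonebridge 2, Millford 1.
Hamilton: Oakdale 2, Rivermont 3, Pinehurst 2, Claybrook 2, Stonebridge 2, Millford 1.
Claybrook gets 1 under Jefferson and 2 under Hamilton.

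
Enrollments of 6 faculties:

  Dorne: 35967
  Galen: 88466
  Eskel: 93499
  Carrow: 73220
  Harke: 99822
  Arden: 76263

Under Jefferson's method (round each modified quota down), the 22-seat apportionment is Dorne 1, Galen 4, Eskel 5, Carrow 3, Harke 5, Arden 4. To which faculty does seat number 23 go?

Priority for the next seat is population ÷ (current seats + 1).
Priorities: Dorne 17983.500, Galen 17693.200, Eskel 15583.167, Carrow 18305.000, Harke 16637.000, Arden 15252.600.
Highest priority: Carrow.

Carrow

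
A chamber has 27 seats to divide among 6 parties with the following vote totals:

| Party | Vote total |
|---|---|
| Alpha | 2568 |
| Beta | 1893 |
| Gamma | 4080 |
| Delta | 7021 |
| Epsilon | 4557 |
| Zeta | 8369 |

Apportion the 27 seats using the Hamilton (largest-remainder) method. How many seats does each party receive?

Total 28488; standard divisor 28488/27 ≈ 1055.111.
Standard quotas: Alpha 2.4339, Beta 1.7941, Gamma 3.8669, Delta 6.6543, Epsilon 4.3190, Zeta 7.9319.
Lower quotas: Alpha 2, Beta 1, Gamma 3, Delta 6, Epsilon 4, Zeta 7 (sum 23, leaving 4 seats).
Remainders in descending order: Zeta 0.9319, Gamma 0.8669, Beta 0.7941, Delta 0.6543, Alpha 0.4339, Epsilon 0.3190.
The surplus seats go to Zeta, Gamma, Beta, Delta.

Alpha 2; Beta 2; Gamma 4; Delta 7; Epsilon 4; Zeta 8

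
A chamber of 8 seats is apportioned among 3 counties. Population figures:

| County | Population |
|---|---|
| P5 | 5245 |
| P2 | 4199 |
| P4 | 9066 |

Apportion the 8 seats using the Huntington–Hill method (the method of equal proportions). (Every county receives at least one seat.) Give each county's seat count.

P5 2, P2 2, P4 4

With divisor 2379: modified quotas P5 2.205, P2 1.765, P4 3.811.
Geometric-mean thresholds: P5 √(2·3)=2.449, P2 √(1·2)=1.414, P4 √(3·4)=3.464.
Each quota rounded against its threshold gives P5 2, P2 2, P4 4 (total 8).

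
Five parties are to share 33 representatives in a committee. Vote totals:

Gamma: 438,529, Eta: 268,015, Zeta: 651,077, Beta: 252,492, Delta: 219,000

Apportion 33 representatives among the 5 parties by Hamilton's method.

The standard divisor is 1829113/33 ≈ 55427.667.
Standard quotas: Gamma 7.9117, Eta 4.8354, Zeta 11.7464, Beta 4.5553, Delta 3.9511.
Lower quotas: Gamma 7, Eta 4, Zeta 11, Beta 4, Delta 3 (sum 29, leaving 4 seats).
Remainders in descending order: Delta 0.9511, Gamma 0.9117, Eta 0.8354, Zeta 0.7464, Beta 0.5553.
Largest remainders: Delta, Gamma, Eta, Zeta receive the extra seats.

Gamma: 8, Eta: 5, Zeta: 12, Beta: 4, Delta: 4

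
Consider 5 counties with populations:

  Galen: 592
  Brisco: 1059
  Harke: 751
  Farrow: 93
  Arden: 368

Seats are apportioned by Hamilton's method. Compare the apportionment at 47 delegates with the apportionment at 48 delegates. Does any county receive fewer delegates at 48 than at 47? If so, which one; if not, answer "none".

At 47 seats: Galen 10, Brisco 17, Harke 12, Farrow 2, Arden 6.
At 48 seats: Galen 10, Brisco 18, Harke 13, Farrow 1, Arden 6.
Farrow drops from 2 to 1.

Farrow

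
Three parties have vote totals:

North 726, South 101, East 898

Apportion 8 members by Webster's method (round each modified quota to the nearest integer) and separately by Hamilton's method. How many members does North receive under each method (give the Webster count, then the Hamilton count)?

4 and 3

Webster: North 4, South 0, East 4.
Hamilton: North 3, South 1, East 4.
North gets 4 under Webster and 3 under Hamilton.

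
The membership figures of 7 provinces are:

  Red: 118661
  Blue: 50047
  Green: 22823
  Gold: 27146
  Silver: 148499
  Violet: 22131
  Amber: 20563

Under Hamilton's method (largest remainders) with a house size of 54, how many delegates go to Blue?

7

Standard divisor: 409870 ÷ 54 ≈ 7590.185.
Standard quotas: Red 15.6335, Blue 6.5936, Green 3.0069, Gold 3.5765, Silver 19.5646, Violet 2.9157, Amber 2.7092.
Lower quotas: Red 15, Blue 6, Green 3, Gold 3, Silver 19, Violet 2, Amber 2 (sum 50, leaving 4 seats).
Remainders in descending order: Violet 0.9157, Amber 0.7092, Red 0.6335, Blue 0.5936, Gold 0.5765, Silver 0.5646, Green 0.0069.
Largest remainders: Violet, Amber, Red, Blue receive the extra seats.
Blue receives 7.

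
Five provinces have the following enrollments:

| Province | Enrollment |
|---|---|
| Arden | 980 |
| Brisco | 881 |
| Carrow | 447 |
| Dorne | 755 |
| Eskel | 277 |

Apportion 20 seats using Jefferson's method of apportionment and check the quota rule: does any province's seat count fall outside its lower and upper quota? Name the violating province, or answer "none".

Standard quotas: Arden 5.868, Brisco 5.275, Carrow 2.677, Dorne 4.521, Eskel 1.659.
Jefferson allocation: Arden 6, Brisco 5, Carrow 3, Dorne 5, Eskel 1.
Every allocation lies between the lower and upper quota.

none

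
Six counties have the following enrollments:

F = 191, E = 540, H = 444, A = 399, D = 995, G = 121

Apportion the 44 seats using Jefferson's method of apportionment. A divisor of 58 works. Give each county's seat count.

With modified divisor 58: modified quotas F 3.293, E 9.310, H 7.655, A 6.879, D 17.155, G 2.086.
Rounding down: F 3, E 9, H 7, A 6, D 17, G 2 (total 44).

F 3, E 9, H 7, A 6, D 17, G 2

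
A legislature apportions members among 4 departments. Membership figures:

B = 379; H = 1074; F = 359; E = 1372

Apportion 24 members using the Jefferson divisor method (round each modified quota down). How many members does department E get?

11

Standard divisor 3184/24 ≈ 132.667; standard quotas: B 2.857, H 8.095, F 2.706, E 10.342.
Rounding down gives 2, 8, 2, 10 = 22 seats, so the divisor must be adjusted.
With modified divisor 122: modified quotas B 3.107, H 8.803, F 2.943, E 11.246.
Rounding down: B 3, H 8, F 2, E 11 (total 24).
E receives 11.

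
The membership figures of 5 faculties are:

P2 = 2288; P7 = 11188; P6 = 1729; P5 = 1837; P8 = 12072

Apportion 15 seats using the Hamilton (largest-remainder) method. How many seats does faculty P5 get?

Total 29114; standard divisor 29114/15 ≈ 1940.933.
Standard quotas: P2 1.1788, P7 5.7642, P6 0.8908, P5 0.9465, P8 6.2197.
Lower quotas: P2 1, P7 5, P6 0, P5 0, P8 6 (sum 12, leaving 3 seats).
Remainders in descending order: P5 0.9465, P6 0.8908, P7 0.7642, P8 0.2197, P2 0.1788.
The surplus seats go to P5, P6, P7.
P5 receives 1.

1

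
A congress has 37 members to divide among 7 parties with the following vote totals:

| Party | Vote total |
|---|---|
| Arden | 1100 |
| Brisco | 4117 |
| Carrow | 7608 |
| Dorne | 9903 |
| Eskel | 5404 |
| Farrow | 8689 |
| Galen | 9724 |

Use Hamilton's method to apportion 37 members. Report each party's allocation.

Total 46545; standard divisor 46545/37 ≈ 1257.973.
Standard quotas: Arden 0.8744, Brisco 3.2727, Carrow 6.0478, Dorne 7.8722, Eskel 4.2958, Farrow 6.9071, Galen 7.7299.
Lower quotas: Arden 0, Brisco 3, Carrow 6, Dorne 7, Eskel 4, Farrow 6, Galen 7 (sum 33, leaving 4 seats).
Remainders in descending order: Farrow 0.9071, Arden 0.8744, Dorne 0.8722, Galen 0.7299, Eskel 0.2958, Brisco 0.2727, Carrow 0.0478.
Largest remainders: Farrow, Arden, Dorne, Galen receive the extra seats.

Arden: 1, Brisco: 3, Carrow: 6, Dorne: 8, Eskel: 4, Farrow: 7, Galen: 8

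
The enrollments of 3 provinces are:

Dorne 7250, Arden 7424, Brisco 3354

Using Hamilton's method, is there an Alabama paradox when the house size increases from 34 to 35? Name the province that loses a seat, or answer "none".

At 34 seats: Dorne 14, Arden 14, Brisco 6.
At 35 seats: Dorne 14, Arden 14, Brisco 7.
No province's allocation decreased.

none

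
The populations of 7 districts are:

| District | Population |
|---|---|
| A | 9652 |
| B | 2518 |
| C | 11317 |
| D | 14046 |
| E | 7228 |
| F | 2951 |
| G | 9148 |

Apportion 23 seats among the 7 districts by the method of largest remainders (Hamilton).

The standard divisor is 56860/23 ≈ 2472.174.
Standard quotas: A 3.9043, B 1.0185, C 4.5778, D 5.6816, E 2.9237, F 1.1937, G 3.7004.
Lower quotas: A 3, B 1, C 4, D 5, E 2, F 1, G 3 (sum 19, leaving 4 seats).
Remainders in descending order: E 0.9237, A 0.9043, G 0.7004, D 0.6816, C 0.5778, F 0.1937, B 0.0185.
The surplus seats go to E, A, G, D.

A 4; B 1; C 4; D 6; E 3; F 1; G 4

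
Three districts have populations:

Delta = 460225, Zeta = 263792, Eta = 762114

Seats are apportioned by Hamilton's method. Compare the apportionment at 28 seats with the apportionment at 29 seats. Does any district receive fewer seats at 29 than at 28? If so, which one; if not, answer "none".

none

At 28 seats: Delta 9, Zeta 5, Eta 14.
At 29 seats: Delta 9, Zeta 5, Eta 15.
No district's allocation decreased.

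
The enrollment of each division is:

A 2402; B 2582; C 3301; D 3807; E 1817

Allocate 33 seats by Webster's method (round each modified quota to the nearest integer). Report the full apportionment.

Standard divisor 13909/33 ≈ 421.485; standard quotas: A 5.699, B 6.126, C 7.832, D 9.032, E 4.311.
Rounding to the nearest integer gives A 6, B 6, C 8, D 9, E 4 — total 33, matching the house size, so no adjustment is needed.

A=6, B=6, C=8, D=9, E=4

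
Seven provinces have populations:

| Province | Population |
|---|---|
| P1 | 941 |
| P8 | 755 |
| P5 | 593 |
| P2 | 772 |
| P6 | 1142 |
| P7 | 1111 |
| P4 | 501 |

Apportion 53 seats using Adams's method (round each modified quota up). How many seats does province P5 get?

6

Standard divisor 5815/53 ≈ 109.717; standard quotas: P1 8.577, P8 6.881, P5 5.405, P2 7.036, P6 10.409, P7 10.126, P4 4.566.
Rounding up gives 9, 7, 6, 8, 11, 11, 5 = 57 seats, so the divisor must be adjusted.
With modified divisor 118: modified quotas P1 7.975, P8 6.398, P5 5.025, P2 6.542, P6 9.678, P7 9.415, P4 4.246.
Rounding up: P1 8, P8 7, P5 6, P2 7, P6 10, P7 10, P4 5 (total 53).
P5 receives 6.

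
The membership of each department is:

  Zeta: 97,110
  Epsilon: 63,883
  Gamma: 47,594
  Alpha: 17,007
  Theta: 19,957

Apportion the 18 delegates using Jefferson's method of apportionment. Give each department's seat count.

Zeta=8, Epsilon=5, Gamma=3, Alpha=1, Theta=1

Standard divisor 245551/18 ≈ 13641.722; standard quotas: Zeta 7.119, Epsilon 4.683, Gamma 3.489, Alpha 1.247, Theta 1.463.
Rounding down gives 7, 4, 3, 1, 1 = 16 seats, so the divisor must be adjusted.
With modified divisor 12000: modified quotas Zeta 8.092, Epsilon 5.324, Gamma 3.966, Alpha 1.417, Theta 1.663.
Rounding down: Zeta 8, Epsilon 5, Gamma 3, Alpha 1, Theta 1 (total 18).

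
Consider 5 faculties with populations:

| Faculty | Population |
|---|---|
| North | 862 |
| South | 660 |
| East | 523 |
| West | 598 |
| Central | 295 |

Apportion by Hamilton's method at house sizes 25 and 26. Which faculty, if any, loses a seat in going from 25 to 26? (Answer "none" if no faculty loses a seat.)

Central

At 25 seats: North 7, South 6, East 4, West 5, Central 3.
At 26 seats: North 8, South 6, East 5, West 5, Central 2.
Central drops from 3 to 2.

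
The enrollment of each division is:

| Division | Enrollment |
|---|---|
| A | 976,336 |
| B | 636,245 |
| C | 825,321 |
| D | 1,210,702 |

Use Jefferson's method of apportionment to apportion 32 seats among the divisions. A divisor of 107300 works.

With modified divisor 107300: modified quotas A 9.099, B 5.930, C 7.692, D 11.283.
Rounding down: A 9, B 5, C 7, D 11 (total 32).

A=9; B=5; C=7; D=11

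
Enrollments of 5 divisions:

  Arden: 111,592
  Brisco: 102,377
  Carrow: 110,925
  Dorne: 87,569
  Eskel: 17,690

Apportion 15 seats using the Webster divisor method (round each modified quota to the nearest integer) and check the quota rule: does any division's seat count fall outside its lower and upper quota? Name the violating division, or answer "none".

none

Standard quotas: Arden 3.891, Brisco 3.570, Carrow 3.868, Dorne 3.054, Eskel 0.617.
Webster allocation: Arden 4, Brisco 3, Carrow 4, Dorne 3, Eskel 1.
Every allocation lies between the lower and upper quota.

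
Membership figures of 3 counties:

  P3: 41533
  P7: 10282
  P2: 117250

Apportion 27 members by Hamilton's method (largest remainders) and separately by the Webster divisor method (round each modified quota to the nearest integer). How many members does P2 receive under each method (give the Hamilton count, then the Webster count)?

Hamilton: P3 6, P7 2, P2 19.
Webster: P3 7, P7 2, P2 18.
P2 gets 19 under Hamilton and 18 under Webster.

19 and 18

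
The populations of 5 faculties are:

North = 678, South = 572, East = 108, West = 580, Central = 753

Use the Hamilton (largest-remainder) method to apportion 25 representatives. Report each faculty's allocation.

Total 2691; standard divisor 2691/25 ≈ 107.64.
Standard quotas: North 6.299, South 5.314, East 1.003, West 5.388, Central 6.996.
Lower quotas: North 6, South 5, East 1, West 5, Central 6 (sum 23, leaving 2 seats).
Remainders in descending order: Central 0.996, West 0.388, South 0.314, North 0.299, East 0.003.
The surplus seats go to Central, West.

North 6, South 5, East 1, West 6, Central 7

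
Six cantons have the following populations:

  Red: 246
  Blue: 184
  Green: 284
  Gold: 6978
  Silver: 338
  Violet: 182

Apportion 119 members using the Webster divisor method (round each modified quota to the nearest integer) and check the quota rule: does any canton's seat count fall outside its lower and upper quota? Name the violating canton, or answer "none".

Standard quotas: Red 3.565, Blue 2.666, Green 4.115, Gold 101.118, Silver 4.898, Violet 2.637.
Webster allocation: Red 4, Blue 3, Green 4, Gold 100, Silver 5, Violet 3.
Gold has quota 101.118 (lower 101, upper 102) but receives 100 — outside the quota interval.

Gold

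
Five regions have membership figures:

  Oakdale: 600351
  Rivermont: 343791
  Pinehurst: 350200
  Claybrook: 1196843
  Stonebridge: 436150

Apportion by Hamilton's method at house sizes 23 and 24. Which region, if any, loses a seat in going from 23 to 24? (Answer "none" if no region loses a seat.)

At 23 seats: Oakdale 5, Rivermont 3, Pinehurst 3, Claybrook 9, Stonebridge 3.
At 24 seats: Oakdale 5, Rivermont 3, Pinehurst 3, Claybrook 10, Stonebridge 3.
No region's allocation decreased.

none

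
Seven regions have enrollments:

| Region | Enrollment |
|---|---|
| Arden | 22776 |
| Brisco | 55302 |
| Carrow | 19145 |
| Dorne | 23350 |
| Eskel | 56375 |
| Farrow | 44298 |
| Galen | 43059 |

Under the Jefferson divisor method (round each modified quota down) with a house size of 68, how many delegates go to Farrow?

Standard divisor 264305/68 ≈ 3886.838; standard quotas: Arden 5.860, Brisco 14.228, Carrow 4.926, Dorne 6.007, Eskel 14.504, Farrow 11.397, Galen 11.078.
Rounding down gives 5, 14, 4, 6, 14, 11, 11 = 65 seats, so the divisor must be adjusted.
With modified divisor 3700: modified quotas Arden 6.156, Brisco 14.946, Carrow 5.174, Dorne 6.311, Eskel 15.236, Farrow 11.972, Galen 11.638.
Rounding down: Arden 6, Brisco 14, Carrow 5, Dorne 6, Eskel 15, Farrow 11, Galen 11 (total 68).
Farrow receives 11.

11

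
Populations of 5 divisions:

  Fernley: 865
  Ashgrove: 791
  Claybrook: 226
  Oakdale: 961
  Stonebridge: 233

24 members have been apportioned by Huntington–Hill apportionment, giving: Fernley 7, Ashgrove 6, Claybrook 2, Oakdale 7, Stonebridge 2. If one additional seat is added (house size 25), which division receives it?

Priority for the next seat is population ÷ (√(s·(s+1))).
Priorities: Fernley 115.590, Ashgrove 122.054, Claybrook 92.264, Oakdale 128.419, Stonebridge 95.122.
Highest priority: Oakdale.

Oakdale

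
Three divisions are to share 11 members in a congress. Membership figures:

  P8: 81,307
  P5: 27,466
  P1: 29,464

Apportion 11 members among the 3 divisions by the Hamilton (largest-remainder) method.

Standard divisor: 138237 ÷ 11 = 12567.
Standard quotas: P8 6.4699, P5 2.1856, P1 2.3446.
Lower quotas: P8 6, P5 2, P1 2 (sum 10, leaving 1 seat).
Remainders in descending order: P8 0.4699, P1 0.3446, P5 0.1856.
The surplus seat goes to P8.

P8 7, P5 2, P1 2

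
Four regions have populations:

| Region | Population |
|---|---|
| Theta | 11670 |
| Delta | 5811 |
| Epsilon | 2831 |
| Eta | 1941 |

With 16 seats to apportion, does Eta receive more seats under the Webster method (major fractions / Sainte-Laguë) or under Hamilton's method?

Hamilton

Webster: Theta 9, Delta 4, Epsilon 2, Eta 1.
Hamilton: Theta 8, Delta 4, Epsilon 2, Eta 2.
Eta gets 1 under Webster and 2 under Hamilton.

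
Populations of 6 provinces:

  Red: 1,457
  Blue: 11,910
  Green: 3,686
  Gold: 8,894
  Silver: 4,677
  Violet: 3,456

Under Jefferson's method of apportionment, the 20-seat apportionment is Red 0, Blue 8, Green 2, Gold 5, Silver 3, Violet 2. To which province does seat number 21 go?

Priority for the next seat is population ÷ (current seats + 1).
Priorities: Red 1457.000, Blue 1323.333, Green 1228.667, Gold 1482.333, Silver 1169.250, Violet 1152.000.
Highest priority: Gold.

Gold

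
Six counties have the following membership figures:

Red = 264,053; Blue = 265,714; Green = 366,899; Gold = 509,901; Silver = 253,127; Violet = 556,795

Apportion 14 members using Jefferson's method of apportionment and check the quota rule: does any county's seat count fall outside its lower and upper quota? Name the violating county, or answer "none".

Standard quotas: Red 1.668, Blue 1.678, Green 2.317, Gold 3.221, Silver 1.599, Violet 3.517.
Jefferson allocation: Red 2, Blue 2, Green 2, Gold 3, Silver 1, Violet 4.
Every allocation lies between the lower and upper quota.

none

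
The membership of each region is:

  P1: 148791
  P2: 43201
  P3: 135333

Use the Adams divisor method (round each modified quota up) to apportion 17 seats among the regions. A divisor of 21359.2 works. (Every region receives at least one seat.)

With modified divisor 21359.2: modified quotas P1 6.966, P2 2.023, P3 6.336.
Rounding up: P1 7, P2 3, P3 7 (total 17).

P1: 7; P2: 3; P3: 7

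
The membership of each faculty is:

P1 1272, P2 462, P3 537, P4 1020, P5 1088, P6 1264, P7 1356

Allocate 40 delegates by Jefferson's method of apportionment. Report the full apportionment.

P1: 8; P2: 2; P3: 3; P4: 6; P5: 6; P6: 7; P7: 8

Standard divisor 6999/40 ≈ 174.975; standard quotas: P1 7.270, P2 2.640, P3 3.069, P4 5.829, P5 6.218, P6 7.224, P7 7.750.
Rounding down gives 7, 2, 3, 5, 6, 7, 7 = 37 seats, so the divisor must be adjusted.
With modified divisor 158.5: modified quotas P1 8.025, P2 2.915, P3 3.388, P4 6.435, P5 6.864, P6 7.975, P7 8.555.
Rounding down: P1 8, P2 2, P3 3, P4 6, P5 6, P6 7, P7 8 (total 40).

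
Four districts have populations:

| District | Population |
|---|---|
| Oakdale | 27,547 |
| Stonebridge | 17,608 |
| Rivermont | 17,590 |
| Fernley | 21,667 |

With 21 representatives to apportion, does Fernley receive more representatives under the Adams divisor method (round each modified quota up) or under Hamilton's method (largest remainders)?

Hamilton

Adams: Oakdale 7, Stonebridge 5, Rivermont 4, Fernley 5.
Hamilton: Oakdale 7, Stonebridge 4, Rivermont 4, Fernley 6.
Fernley gets 5 under Adams and 6 under Hamilton.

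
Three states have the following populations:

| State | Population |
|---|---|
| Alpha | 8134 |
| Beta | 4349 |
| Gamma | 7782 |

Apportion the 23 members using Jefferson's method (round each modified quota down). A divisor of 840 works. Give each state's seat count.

Alpha 9; Beta 5; Gamma 9

With modified divisor 840: modified quotas Alpha 9.683, Beta 5.177, Gamma 9.264.
Rounding down: Alpha 9, Beta 5, Gamma 9 (total 23).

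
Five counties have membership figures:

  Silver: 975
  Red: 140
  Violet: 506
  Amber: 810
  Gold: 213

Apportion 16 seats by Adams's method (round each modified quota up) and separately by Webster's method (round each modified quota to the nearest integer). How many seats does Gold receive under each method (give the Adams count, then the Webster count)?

2 and 1

Adams: Silver 5, Red 1, Violet 3, Amber 5, Gold 2.
Webster: Silver 6, Red 1, Violet 3, Amber 5, Gold 1.
Gold gets 2 under Adams and 1 under Webster.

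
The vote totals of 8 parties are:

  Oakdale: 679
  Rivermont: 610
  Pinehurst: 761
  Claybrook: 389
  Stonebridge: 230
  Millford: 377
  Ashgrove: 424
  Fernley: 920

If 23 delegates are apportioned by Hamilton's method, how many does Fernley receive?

Standard divisor: 4390 ÷ 23 ≈ 190.87.
Standard quotas: Oakdale 3.557, Rivermont 3.196, Pinehurst 3.987, Claybrook 2.038, Stonebridge 1.205, Millford 1.975, Ashgrove 2.221, Fernley 4.820.
Lower quotas: Oakdale 3, Rivermont 3, Pinehurst 3, Claybrook 2, Stonebridge 1, Millford 1, Ashgrove 2, Fernley 4 (sum 19, leaving 4 seats).
Remainders in descending order: Pinehurst 0.987, Millford 0.975, Fernley 0.820, Oakdale 0.557, Ashgrove 0.221, Stonebridge 0.205, Rivermont 0.196, Claybrook 0.038.
The surplus seats go to Pinehurst, Millford, Fernley, Oakdale.
Fernley receives 5.

5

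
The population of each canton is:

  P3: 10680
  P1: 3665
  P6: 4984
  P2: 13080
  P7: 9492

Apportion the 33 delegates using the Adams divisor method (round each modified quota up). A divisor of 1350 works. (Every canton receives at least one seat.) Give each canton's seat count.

P3 8; P1 3; P6 4; P2 10; P7 8

With modified divisor 1350: modified quotas P3 7.911, P1 2.715, P6 3.692, P2 9.689, P7 7.031.
Rounding up: P3 8, P1 3, P6 4, P2 10, P7 8 (total 33).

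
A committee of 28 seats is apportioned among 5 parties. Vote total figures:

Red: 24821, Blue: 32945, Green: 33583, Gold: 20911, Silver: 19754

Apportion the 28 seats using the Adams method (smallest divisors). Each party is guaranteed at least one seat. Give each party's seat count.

Standard divisor 132014/28 ≈ 4714.786; standard quotas: Red 5.265, Blue 6.988, Green 7.123, Gold 4.435, Silver 4.190.
Rounding up gives 6, 7, 8, 5, 5 = 31 seats, so the divisor must be adjusted.
With modified divisor 5100: modified quotas Red 4.867, Blue 6.460, Green 6.585, Gold 4.100, Silver 3.873.
Rounding up: Red 5, Blue 7, Green 7, Gold 5, Silver 4 (total 28).

Red 5, Blue 7, Green 7, Gold 5, Silver 4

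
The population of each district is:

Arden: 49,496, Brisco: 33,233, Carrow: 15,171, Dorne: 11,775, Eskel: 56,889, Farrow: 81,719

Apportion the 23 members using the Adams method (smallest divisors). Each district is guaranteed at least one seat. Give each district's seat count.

Standard divisor 248283/23 ≈ 10794.913; standard quotas: Arden 4.585, Brisco 3.079, Carrow 1.405, Dorne 1.091, Eskel 5.270, Farrow 7.570.
Rounding up gives 5, 4, 2, 2, 6, 8 = 27 seats, so the divisor must be adjusted.
With modified divisor 12100: modified quotas Arden 4.091, Brisco 2.747, Carrow 1.254, Dorne 0.973, Eskel 4.702, Farrow 6.754.
Rounding up: Arden 5, Brisco 3, Carrow 2, Dorne 1, Eskel 5, Farrow 7 (total 23).

Arden 5, Brisco 3, Carrow 2, Dorne 1, Eskel 5, Farrow 7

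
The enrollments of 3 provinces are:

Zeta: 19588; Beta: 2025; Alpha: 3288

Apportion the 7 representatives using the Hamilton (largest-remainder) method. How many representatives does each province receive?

Zeta 5, Beta 1, Alpha 1

Standard divisor: 24901 ÷ 7 ≈ 3557.286.
Standard quotas: Zeta 5.5064, Beta 0.5693, Alpha 0.9243.
Lower quotas: Zeta 5, Beta 0, Alpha 0 (sum 5, leaving 2 seats).
Remainders in descending order: Alpha 0.9243, Beta 0.5693, Zeta 0.5064.
Largest remainders: Alpha, Beta receive the extra seats.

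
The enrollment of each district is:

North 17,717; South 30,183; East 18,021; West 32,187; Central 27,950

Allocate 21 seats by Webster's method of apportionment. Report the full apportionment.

North=3, South=5, East=3, West=5, Central=5

Standard divisor 126058/21 ≈ 6002.762; standard quotas: North 2.951, South 5.028, East 3.002, West 5.362, Central 4.656.
Rounding to the nearest integer gives North 3, South 5, East 3, West 5, Central 5 — total 21, matching the house size, so no adjustment is needed.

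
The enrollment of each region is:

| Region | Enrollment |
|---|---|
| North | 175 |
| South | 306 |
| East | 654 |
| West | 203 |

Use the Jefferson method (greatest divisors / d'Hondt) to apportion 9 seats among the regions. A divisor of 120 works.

North 1; South 2; East 5; West 1

With modified divisor 120: modified quotas North 1.458, South 2.550, East 5.450, West 1.692.
Rounding down: North 1, South 2, East 5, West 1 (total 9).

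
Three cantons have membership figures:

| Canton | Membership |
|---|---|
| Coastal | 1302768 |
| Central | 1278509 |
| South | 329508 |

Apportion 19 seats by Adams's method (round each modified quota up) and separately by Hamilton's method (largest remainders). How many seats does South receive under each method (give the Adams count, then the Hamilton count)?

Adams: Coastal 8, Central 8, South 3.
Hamilton: Coastal 9, Central 8, South 2.
South gets 3 under Adams and 2 under Hamilton.

3 and 2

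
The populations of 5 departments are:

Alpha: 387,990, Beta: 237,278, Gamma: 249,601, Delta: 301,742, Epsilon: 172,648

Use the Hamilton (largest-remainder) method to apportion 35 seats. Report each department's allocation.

Alpha 10; Beta 6; Gamma 6; Delta 8; Epsilon 5

The standard divisor is 1349259/35 ≈ 38550.257.
Standard quotas: Alpha 10.0645, Beta 6.1550, Gamma 6.4747, Delta 7.8272, Epsilon 4.4785.
Lower quotas: Alpha 10, Beta 6, Gamma 6, Delta 7, Epsilon 4 (sum 33, leaving 2 seats).
Remainders in descending order: Delta 0.8272, Epsilon 0.4785, Gamma 0.4747, Beta 0.1550, Alpha 0.0645.
Largest remainders: Delta, Epsilon receive the extra seats.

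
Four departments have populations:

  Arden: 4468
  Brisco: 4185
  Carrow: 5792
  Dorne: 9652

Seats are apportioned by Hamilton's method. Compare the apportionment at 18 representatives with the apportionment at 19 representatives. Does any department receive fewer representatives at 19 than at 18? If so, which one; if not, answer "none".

Arden

At 18 seats: Arden 4, Brisco 3, Carrow 4, Dorne 7.
At 19 seats: Arden 3, Brisco 3, Carrow 5, Dorne 8.
Arden drops from 4 to 3.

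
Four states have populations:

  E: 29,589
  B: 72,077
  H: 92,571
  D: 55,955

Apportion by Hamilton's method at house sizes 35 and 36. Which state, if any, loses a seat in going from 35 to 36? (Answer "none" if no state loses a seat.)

At 35 seats: E 4, B 10, H 13, D 8.
At 36 seats: E 4, B 11, H 13, D 8.
No state's allocation decreased.

none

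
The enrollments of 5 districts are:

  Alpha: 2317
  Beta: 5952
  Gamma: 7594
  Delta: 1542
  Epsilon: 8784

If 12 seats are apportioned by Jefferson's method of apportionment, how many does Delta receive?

Standard divisor 26189/12 ≈ 2182.417; standard quotas: Alpha 1.062, Beta 2.727, Gamma 3.480, Delta 0.707, Epsilon 4.025.
Rounding down gives 1, 2, 3, 0, 4 = 10 seats, so the divisor must be adjusted.
With modified divisor 1800: modified quotas Alpha 1.287, Beta 3.307, Gamma 4.219, Delta 0.857, Epsilon 4.880.
Rounding down: Alpha 1, Beta 3, Gamma 4, Delta 0, Epsilon 4 (total 12).
Delta receives 0.

0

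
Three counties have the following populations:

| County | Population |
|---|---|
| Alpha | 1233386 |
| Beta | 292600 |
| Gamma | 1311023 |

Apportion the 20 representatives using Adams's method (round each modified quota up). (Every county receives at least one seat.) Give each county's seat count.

Alpha: 9, Beta: 2, Gamma: 9

Standard divisor 2837009/20 ≈ 141850.45; standard quotas: Alpha 8.695, Beta 2.063, Gamma 9.242.
Rounding up gives 9, 3, 10 = 22 seats, so the divisor must be adjusted.
With modified divisor 150200: modified quotas Alpha 8.212, Beta 1.948, Gamma 8.729.
Rounding up: Alpha 9, Beta 2, Gamma 9 (total 20).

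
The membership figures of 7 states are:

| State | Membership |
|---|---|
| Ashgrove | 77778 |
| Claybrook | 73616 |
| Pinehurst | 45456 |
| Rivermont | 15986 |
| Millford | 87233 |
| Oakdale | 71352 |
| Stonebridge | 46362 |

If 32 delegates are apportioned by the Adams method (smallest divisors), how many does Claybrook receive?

Standard divisor 417783/32 ≈ 13055.719; standard quotas: Ashgrove 5.957, Claybrook 5.639, Pinehurst 3.482, Rivermont 1.224, Millford 6.682, Oakdale 5.465, Stonebridge 3.551.
Rounding up gives 6, 6, 4, 2, 7, 6, 4 = 35 seats, so the divisor must be adjusted.
With modified divisor 14900: modified quotas Ashgrove 5.220, Claybrook 4.941, Pinehurst 3.051, Rivermont 1.073, Millford 5.855, Oakdale 4.789, Stonebridge 3.112.
Rounding up: Ashgrove 6, Claybrook 5, Pinehurst 4, Rivermont 2, Millford 6, Oakdale 5, Stonebridge 4 (total 32).
Claybrook receives 5.

5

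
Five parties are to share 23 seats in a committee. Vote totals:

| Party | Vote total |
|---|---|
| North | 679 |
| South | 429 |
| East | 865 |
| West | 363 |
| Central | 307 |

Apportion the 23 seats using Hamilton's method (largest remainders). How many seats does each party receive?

Total 2643; standard divisor 2643/23 ≈ 114.913.
Standard quotas: North 5.909, South 3.733, East 7.527, West 3.159, Central 2.672.
Lower quotas: North 5, South 3, East 7, West 3, Central 2 (sum 20, leaving 3 seats).
Remainders in descending order: North 0.909, South 0.733, Central 0.672, East 0.527, West 0.159.
Largest remainders: North, South, Central receive the extra seats.

North: 6, South: 4, East: 7, West: 3, Central: 3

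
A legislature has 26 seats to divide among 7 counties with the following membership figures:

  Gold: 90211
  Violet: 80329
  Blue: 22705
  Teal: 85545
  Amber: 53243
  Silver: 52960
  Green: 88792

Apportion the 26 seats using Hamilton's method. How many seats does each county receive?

Gold=5, Violet=4, Blue=1, Teal=5, Amber=3, Silver=3, Green=5

Total 473785; standard divisor 473785/26 ≈ 18222.5.
Standard quotas: Gold 4.9505, Violet 4.4082, Blue 1.2460, Teal 4.6945, Amber 2.9218, Silver 2.9063, Green 4.8727.
Lower quotas: Gold 4, Violet 4, Blue 1, Teal 4, Amber 2, Silver 2, Green 4 (sum 21, leaving 5 seats).
Remainders in descending order: Gold 0.9505, Amber 0.9218, Silver 0.9063, Green 0.8727, Teal 0.6945, Violet 0.4082, Blue 0.2460.
Largest remainders: Gold, Amber, Silver, Green, Teal receive the extra seats.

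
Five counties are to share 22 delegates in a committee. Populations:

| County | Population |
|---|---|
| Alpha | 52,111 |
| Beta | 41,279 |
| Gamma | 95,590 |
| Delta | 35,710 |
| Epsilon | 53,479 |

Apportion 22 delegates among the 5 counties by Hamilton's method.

Alpha=4, Beta=3, Gamma=8, Delta=3, Epsilon=4

The standard divisor is 278169/22 ≈ 12644.045.
Standard quotas: Alpha 4.1214, Beta 3.2647, Gamma 7.5601, Delta 2.8243, Epsilon 4.2296.
Lower quotas: Alpha 4, Beta 3, Gamma 7, Delta 2, Epsilon 4 (sum 20, leaving 2 seats).
Remainders in descending order: Delta 0.8243, Gamma 0.5601, Beta 0.2647, Epsilon 0.2296, Alpha 0.1214.
The surplus seats go to Delta, Gamma.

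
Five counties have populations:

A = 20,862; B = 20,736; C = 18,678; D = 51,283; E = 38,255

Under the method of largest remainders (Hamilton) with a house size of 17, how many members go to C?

The standard divisor is 149814/17 ≈ 8812.588.
Standard quotas: A 2.3673, B 2.3530, C 2.1195, D 5.8193, E 4.3409.
Lower quotas: A 2, B 2, C 2, D 5, E 4 (sum 15, leaving 2 seats).
Remainders in descending order: D 0.8193, A 0.3673, B 0.3530, E 0.3409, C 0.1195.
The surplus seats go to D, A.
C receives 2.

2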